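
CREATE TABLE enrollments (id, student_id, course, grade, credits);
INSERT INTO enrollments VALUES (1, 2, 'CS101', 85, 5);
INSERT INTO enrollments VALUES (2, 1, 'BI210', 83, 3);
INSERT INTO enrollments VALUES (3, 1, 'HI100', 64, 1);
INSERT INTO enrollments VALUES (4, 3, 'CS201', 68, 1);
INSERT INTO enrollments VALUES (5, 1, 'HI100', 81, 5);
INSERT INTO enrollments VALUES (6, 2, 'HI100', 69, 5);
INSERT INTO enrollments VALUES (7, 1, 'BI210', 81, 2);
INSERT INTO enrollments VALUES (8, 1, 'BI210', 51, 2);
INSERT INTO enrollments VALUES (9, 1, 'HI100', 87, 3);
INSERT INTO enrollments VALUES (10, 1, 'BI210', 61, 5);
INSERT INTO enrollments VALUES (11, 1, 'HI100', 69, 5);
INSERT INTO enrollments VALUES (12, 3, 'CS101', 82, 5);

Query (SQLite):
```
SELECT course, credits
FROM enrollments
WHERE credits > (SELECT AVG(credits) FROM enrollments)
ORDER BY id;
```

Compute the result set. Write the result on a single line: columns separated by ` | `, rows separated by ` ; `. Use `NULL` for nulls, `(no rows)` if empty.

Scalar subquery: AVG(credits) over all enrollments rows = 3.5.
Keep rows where credits > that value.

CS101 | 5 ; HI100 | 5 ; HI100 | 5 ; BI210 | 5 ; HI100 | 5 ; CS101 | 5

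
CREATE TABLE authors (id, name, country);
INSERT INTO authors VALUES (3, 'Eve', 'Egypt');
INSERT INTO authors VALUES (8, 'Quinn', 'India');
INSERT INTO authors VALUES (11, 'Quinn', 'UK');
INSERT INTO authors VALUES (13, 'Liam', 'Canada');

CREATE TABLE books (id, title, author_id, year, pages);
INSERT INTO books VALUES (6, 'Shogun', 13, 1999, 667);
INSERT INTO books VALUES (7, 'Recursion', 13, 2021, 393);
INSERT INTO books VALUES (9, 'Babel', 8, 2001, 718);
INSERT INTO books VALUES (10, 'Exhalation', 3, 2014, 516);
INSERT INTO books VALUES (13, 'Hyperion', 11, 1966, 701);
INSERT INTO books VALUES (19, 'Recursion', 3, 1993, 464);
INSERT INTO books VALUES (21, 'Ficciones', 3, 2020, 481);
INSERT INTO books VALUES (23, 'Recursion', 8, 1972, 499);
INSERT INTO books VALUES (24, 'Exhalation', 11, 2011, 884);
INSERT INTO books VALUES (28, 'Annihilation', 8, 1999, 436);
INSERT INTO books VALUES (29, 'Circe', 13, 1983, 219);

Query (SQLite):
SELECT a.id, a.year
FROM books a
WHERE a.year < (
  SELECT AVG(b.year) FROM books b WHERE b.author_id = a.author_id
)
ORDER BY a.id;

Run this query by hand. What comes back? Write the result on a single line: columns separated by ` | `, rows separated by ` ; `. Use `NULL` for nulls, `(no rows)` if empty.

For each books row a, compute AVG(year) over rows sharing a.author_id.
Keep row a if a.year < that per-group AVG.
  author_id=3: AVG(year) = 2009.0
  author_id=8: AVG(year) = 1990.666667
  author_id=11: AVG(year) = 1988.5
  author_id=13: AVG(year) = 2001.0

6 | 1999 ; 13 | 1966 ; 19 | 1993 ; 23 | 1972 ; 29 | 1983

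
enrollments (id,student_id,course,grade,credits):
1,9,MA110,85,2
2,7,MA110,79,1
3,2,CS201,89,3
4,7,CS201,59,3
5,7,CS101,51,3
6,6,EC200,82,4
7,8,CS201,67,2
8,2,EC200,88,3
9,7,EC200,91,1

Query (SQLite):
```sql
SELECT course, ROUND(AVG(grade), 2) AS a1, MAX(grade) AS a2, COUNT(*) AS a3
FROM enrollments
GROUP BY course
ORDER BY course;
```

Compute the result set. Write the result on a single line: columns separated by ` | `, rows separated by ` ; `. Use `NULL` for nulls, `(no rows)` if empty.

CS101 | 51 | 51 | 1 ; CS201 | 71.67 | 89 | 3 ; EC200 | 87 | 91 | 3 ; MA110 | 82 | 85 | 2

Group enrollments by course.
Per group compute: ROUND(AVG(grade), 2), MAX(grade), COUNT(*).
  CS101: ids {5} → ROUND(AVG(grade), 2)=51, MAX(grade)=51, COUNT(*)=1
  CS201: ids {3, 4, 7} → ROUND(AVG(grade), 2)=71.67, MAX(grade)=89, COUNT(*)=3
  EC200: ids {6, 8, 9} → ROUND(AVG(grade), 2)=87, MAX(grade)=91, COUNT(*)=3
  MA110: ids {1, 2} → ROUND(AVG(grade), 2)=82, MAX(grade)=85, COUNT(*)=2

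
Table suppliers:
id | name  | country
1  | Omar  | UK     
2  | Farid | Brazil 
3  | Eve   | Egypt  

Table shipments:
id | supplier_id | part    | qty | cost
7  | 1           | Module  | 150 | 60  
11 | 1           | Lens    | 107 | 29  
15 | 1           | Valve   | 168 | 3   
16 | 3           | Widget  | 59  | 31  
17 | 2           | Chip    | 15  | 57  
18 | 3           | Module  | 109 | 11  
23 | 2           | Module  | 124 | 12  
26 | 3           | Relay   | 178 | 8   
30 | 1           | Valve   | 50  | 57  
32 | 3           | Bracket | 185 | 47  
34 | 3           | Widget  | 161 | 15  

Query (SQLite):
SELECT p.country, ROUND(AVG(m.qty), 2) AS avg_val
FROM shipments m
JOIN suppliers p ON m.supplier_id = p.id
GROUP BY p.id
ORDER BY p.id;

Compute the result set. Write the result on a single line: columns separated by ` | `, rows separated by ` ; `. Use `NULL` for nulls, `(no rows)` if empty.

UK | 118.75 ; Brazil | 69.5 ; Egypt | 138.4

Join each shipments row to its suppliers via supplier_id.
Group joined rows by suppliers.id; compute ROUND(AVG(m.qty), 2) per group.
  1: ids {7, 11, 15, 30} → ROUND(AVG(m.qty), 2)=118.75
  2: ids {17, 23} → ROUND(AVG(m.qty), 2)=69.5
  3: ids {16, 18, 26, 32, 34} → ROUND(AVG(m.qty), 2)=138.4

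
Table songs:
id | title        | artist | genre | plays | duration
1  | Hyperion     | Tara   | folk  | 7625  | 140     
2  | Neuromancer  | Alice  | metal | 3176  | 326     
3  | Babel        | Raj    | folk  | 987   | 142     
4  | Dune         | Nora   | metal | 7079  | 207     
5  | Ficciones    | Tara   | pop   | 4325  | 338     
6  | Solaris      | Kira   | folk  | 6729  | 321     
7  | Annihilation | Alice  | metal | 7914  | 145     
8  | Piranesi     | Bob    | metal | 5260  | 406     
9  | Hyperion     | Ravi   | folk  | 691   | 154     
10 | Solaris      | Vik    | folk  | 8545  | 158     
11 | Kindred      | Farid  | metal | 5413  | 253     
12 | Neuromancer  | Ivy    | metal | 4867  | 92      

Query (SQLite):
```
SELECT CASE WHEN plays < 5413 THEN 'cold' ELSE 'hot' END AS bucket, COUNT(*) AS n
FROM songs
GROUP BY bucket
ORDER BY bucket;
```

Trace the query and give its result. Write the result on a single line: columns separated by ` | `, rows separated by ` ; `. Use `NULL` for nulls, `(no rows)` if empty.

cold | 6 ; hot | 6

Bucket rows by plays < 5413 → 'cold' else 'hot'; count each bucket.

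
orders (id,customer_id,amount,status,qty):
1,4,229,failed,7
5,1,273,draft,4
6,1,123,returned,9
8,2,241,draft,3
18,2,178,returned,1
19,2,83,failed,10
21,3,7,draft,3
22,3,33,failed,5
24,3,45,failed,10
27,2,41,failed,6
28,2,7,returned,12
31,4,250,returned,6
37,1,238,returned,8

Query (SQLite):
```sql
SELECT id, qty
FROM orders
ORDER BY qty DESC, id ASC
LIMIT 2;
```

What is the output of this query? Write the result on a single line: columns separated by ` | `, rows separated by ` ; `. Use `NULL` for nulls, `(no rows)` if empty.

28 | 12 ; 19 | 10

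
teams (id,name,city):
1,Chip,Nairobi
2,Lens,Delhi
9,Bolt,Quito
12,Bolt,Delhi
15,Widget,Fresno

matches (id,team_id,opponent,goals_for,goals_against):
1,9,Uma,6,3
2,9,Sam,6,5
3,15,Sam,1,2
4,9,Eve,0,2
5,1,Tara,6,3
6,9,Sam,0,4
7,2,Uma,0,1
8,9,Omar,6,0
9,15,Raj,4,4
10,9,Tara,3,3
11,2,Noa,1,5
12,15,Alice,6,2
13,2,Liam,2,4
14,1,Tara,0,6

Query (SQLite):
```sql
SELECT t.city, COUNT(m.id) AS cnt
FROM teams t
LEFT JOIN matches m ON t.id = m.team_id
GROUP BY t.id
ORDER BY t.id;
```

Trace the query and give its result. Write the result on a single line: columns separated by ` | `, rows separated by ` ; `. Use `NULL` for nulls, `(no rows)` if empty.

Nairobi | 2 ; Delhi | 3 ; Quito | 6 ; Delhi | 0 ; Fresno | 3

LEFT JOIN keeps every teams row; unmatched ones get NULL for matches columns.
Group by teams.id and compute COUNT(m.id). COUNT(col) of an all-NULL group is 0.
  1: ids {5, 14} → COUNT(m.id)=2
  2: ids {7, 11, 13} → COUNT(m.id)=3
  9: ids {1, 2, 4, 6, 8, 10} → COUNT(m.id)=6
  12: ids {—} → COUNT(m.id)=0
  15: ids {3, 9, 12} → COUNT(m.id)=3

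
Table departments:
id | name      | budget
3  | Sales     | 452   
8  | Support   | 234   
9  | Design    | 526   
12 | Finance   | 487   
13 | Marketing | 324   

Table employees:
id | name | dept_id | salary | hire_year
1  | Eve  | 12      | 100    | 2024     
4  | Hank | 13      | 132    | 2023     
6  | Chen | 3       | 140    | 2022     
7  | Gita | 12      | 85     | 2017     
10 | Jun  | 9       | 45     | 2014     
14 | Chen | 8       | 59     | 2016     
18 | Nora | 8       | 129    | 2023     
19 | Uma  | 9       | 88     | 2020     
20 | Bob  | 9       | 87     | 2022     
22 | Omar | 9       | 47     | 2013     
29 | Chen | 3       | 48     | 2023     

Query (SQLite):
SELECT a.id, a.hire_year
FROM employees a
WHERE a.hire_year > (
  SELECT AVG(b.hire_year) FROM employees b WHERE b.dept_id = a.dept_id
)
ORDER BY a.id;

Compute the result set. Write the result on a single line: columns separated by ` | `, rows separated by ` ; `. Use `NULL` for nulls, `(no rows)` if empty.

For each employees row a, compute AVG(hire_year) over rows sharing a.dept_id.
Keep row a if a.hire_year > that per-group AVG.
  dept_id=3: AVG(hire_year) = 2022.5
  dept_id=8: AVG(hire_year) = 2019.5
  dept_id=9: AVG(hire_year) = 2017.25
  dept_id=12: AVG(hire_year) = 2020.5
  dept_id=13: AVG(hire_year) = 2023.0

1 | 2024 ; 18 | 2023 ; 19 | 2020 ; 20 | 2022 ; 29 | 2023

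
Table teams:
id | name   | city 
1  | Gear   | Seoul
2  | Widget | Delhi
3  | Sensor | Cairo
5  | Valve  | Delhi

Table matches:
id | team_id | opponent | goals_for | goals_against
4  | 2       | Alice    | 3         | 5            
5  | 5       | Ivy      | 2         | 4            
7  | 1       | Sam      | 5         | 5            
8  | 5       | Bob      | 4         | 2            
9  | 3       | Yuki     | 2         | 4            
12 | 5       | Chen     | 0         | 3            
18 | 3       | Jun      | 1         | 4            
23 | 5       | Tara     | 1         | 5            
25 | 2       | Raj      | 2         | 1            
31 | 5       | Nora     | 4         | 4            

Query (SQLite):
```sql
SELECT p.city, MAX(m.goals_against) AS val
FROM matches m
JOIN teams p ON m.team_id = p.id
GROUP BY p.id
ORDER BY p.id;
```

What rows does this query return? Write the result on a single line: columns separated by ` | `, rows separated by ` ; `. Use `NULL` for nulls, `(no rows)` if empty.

Seoul | 5 ; Delhi | 5 ; Cairo | 4 ; Delhi | 5

Join each matches row to its teams via team_id.
Group joined rows by teams.id; compute MAX(m.goals_against) per group.
  1: ids {7} → MAX(m.goals_against)=5
  2: ids {4, 25} → MAX(m.goals_against)=5
  3: ids {9, 18} → MAX(m.goals_against)=4
  5: ids {5, 8, 12, 23, 31} → MAX(m.goals_against)=5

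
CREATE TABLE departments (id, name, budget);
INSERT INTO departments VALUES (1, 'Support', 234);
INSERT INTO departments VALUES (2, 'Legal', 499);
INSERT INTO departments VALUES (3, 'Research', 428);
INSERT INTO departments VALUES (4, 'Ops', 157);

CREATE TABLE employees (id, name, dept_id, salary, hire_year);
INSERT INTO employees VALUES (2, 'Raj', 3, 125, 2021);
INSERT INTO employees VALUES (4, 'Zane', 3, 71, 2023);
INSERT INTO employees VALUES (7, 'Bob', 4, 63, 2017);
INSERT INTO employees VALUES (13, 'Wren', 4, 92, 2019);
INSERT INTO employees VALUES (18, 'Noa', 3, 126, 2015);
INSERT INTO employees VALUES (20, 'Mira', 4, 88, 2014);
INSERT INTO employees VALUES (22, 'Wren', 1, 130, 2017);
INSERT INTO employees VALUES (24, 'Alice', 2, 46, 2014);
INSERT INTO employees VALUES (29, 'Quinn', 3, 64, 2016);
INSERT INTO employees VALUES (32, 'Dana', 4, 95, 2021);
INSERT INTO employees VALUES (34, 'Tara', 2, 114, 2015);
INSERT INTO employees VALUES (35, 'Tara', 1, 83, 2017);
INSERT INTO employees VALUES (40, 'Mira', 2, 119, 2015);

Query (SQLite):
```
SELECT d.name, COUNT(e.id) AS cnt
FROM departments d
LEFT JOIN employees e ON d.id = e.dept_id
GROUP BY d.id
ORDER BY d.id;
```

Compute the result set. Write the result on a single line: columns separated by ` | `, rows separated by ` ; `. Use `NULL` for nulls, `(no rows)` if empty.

Support | 2 ; Legal | 3 ; Research | 4 ; Ops | 4

LEFT JOIN keeps every departments row; unmatched ones get NULL for employees columns.
Group by departments.id and compute COUNT(e.id). COUNT(col) of an all-NULL group is 0.
  1: ids {22, 35} → COUNT(e.id)=2
  2: ids {24, 34, 40} → COUNT(e.id)=3
  3: ids {2, 4, 18, 29} → COUNT(e.id)=4
  4: ids {7, 13, 20, 32} → COUNT(e.id)=4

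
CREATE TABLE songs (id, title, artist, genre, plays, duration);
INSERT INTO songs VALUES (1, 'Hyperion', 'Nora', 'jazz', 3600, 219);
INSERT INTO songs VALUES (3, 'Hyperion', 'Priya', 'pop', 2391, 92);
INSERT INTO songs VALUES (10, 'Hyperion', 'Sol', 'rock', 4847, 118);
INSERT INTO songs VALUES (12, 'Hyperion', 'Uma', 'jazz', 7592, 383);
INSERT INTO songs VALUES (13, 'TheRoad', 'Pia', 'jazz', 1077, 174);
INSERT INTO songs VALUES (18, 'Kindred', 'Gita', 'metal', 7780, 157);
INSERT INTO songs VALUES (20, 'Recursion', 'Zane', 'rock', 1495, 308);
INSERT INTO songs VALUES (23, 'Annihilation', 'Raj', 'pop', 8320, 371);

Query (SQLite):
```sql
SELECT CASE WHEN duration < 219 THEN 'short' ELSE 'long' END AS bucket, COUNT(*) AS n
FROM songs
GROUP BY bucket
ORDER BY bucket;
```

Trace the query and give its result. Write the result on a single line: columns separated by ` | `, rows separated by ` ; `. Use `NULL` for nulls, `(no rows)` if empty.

Bucket rows by duration < 219 → 'short' else 'long'; count each bucket.

long | 4 ; short | 4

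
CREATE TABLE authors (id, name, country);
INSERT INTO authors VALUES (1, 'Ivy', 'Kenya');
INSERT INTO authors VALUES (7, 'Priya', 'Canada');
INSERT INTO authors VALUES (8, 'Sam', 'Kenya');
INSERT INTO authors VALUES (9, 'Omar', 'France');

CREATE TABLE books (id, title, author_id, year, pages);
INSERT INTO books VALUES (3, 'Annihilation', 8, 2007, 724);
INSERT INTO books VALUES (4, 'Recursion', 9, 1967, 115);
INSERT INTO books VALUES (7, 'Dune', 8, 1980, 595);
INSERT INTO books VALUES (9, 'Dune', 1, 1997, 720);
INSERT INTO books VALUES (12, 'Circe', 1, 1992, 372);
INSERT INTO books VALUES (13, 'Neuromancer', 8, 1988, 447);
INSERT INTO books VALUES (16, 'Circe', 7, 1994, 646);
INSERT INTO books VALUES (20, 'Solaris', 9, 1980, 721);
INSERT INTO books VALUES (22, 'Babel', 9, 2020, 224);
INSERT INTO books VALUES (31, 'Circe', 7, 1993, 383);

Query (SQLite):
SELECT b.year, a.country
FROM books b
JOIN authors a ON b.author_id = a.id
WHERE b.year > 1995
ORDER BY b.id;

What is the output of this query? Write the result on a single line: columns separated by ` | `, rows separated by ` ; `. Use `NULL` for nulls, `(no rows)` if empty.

2007 | Kenya ; 1997 | Kenya ; 2020 | France

Each books row matches the authors row where author_id = authors.id.
Then keep rows with b.year > 1995.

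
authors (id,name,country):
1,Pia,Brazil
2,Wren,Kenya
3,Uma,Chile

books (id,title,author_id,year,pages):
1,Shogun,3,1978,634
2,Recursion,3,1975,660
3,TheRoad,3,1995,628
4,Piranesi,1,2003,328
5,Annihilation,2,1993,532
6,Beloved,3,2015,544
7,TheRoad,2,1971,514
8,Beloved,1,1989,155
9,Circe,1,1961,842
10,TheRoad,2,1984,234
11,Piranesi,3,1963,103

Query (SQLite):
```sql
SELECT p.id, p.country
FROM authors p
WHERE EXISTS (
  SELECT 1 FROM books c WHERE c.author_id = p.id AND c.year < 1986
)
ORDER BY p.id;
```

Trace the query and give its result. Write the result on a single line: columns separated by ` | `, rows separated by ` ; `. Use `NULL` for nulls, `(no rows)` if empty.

1 | Brazil ; 2 | Kenya ; 3 | Chile

For each authors row, check whether any books with matching author_id has year < 1986.
Keep rows where that is true.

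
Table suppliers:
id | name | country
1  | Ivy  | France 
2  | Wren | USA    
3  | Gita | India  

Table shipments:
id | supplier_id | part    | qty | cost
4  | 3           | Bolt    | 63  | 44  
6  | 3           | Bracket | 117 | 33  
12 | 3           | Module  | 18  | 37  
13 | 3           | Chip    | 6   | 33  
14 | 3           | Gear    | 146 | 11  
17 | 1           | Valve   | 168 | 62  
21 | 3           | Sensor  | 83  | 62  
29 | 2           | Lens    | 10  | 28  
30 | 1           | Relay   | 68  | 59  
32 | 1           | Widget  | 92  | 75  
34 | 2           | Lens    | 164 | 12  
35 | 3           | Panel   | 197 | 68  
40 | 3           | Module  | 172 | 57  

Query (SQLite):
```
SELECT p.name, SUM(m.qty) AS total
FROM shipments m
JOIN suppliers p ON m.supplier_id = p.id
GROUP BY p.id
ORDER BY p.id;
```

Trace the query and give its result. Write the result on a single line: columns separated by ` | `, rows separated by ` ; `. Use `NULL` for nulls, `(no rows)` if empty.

Join each shipments row to its suppliers via supplier_id.
Group joined rows by suppliers.id; compute SUM(m.qty) per group.
  1: ids {17, 30, 32} → SUM(m.qty)=328
  2: ids {29, 34} → SUM(m.qty)=174
  3: ids {4, 6, 12, 13, 14, 21, 35, 40} → SUM(m.qty)=802

Ivy | 328 ; Wren | 174 ; Gita | 802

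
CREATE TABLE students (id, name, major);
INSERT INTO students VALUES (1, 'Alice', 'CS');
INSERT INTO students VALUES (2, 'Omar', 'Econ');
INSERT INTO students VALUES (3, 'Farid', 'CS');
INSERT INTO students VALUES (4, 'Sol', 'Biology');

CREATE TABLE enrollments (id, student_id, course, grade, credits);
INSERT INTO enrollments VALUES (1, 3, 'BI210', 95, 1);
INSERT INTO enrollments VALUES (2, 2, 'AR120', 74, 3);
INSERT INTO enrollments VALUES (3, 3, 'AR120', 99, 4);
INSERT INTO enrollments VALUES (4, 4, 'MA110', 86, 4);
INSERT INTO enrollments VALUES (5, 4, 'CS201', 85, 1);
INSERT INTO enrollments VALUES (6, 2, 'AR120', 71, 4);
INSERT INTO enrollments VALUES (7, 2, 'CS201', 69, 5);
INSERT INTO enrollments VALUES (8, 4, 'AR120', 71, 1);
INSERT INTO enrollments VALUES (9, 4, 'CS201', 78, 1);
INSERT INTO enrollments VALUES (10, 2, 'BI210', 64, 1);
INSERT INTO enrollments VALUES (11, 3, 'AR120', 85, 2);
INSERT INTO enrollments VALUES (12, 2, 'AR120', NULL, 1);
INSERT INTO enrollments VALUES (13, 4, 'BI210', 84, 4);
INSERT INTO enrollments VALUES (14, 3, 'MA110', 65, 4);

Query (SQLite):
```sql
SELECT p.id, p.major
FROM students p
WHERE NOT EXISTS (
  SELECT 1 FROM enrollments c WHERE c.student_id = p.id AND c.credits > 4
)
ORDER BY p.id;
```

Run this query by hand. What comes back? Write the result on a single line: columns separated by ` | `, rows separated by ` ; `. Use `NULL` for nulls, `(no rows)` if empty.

1 | CS ; 3 | CS ; 4 | Biology

For each students row, check whether any enrollments with matching student_id has credits > 4.
Keep rows where that is false.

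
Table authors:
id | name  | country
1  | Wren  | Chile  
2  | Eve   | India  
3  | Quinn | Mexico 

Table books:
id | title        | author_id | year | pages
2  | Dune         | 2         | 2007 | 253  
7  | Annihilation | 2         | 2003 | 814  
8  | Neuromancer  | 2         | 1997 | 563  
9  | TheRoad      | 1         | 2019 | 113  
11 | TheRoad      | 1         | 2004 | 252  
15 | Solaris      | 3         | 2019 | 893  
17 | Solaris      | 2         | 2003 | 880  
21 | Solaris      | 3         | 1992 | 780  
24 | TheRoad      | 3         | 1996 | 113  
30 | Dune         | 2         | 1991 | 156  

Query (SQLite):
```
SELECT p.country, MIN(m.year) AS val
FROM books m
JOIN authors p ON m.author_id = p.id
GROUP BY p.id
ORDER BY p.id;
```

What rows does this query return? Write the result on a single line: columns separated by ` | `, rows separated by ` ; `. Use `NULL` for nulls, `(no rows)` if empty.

Chile | 2004 ; India | 1991 ; Mexico | 1992

Join each books row to its authors via author_id.
Group joined rows by authors.id; compute MIN(m.year) per group.
  1: ids {9, 11} → MIN(m.year)=2004
  2: ids {2, 7, 8, 17, 30} → MIN(m.year)=1991
  3: ids {15, 21, 24} → MIN(m.year)=1992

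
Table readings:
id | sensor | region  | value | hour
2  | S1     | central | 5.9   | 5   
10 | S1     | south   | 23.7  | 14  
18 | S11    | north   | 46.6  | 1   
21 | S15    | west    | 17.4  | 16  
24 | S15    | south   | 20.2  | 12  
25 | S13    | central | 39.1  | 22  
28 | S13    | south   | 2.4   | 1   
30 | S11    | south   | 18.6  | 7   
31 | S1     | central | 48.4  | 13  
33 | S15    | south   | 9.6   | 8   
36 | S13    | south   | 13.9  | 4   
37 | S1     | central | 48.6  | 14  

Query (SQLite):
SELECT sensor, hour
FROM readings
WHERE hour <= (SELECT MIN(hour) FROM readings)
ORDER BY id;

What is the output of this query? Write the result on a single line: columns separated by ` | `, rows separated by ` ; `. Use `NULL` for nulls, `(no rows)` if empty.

S11 | 1 ; S13 | 1

Scalar subquery: MIN(hour) over all readings rows = 1.
Keep rows where hour <= that value.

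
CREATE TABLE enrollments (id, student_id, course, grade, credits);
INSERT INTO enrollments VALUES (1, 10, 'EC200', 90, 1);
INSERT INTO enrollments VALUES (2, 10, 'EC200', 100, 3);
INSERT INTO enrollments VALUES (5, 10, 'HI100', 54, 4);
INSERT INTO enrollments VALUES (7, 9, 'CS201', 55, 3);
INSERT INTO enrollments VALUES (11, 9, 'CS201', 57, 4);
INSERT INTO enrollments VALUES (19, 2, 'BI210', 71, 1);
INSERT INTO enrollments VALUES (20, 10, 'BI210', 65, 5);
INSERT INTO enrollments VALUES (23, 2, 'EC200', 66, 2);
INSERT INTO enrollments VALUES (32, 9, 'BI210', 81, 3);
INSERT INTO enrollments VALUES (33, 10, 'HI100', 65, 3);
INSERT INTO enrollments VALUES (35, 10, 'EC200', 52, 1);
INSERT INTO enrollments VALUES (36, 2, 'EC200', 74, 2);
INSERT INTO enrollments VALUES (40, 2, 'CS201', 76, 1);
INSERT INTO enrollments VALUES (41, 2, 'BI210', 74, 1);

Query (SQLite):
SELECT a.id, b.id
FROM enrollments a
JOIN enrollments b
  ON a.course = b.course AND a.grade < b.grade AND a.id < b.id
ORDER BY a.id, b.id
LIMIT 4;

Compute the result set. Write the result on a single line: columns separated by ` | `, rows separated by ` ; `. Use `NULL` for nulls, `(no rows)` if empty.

1 | 2 ; 5 | 33 ; 7 | 11 ; 7 | 40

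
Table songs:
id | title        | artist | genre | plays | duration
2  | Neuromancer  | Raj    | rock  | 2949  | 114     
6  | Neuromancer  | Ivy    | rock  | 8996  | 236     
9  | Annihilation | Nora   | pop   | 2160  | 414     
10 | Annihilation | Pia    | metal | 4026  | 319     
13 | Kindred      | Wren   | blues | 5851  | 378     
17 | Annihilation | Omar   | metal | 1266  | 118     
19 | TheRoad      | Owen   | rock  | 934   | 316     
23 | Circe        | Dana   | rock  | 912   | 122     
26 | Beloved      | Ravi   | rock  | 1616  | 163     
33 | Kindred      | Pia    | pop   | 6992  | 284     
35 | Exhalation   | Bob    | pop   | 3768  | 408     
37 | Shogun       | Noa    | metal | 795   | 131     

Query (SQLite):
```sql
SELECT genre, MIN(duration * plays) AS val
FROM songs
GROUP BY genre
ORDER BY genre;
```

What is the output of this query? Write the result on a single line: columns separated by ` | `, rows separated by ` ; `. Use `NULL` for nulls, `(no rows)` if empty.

For each row compute duration * plays.
Group by genre; take MIN of the expression per group.
  blues: ids {13} → MIN(duration * plays)=2211678
  metal: ids {10, 17, 37} → MIN(duration * plays)=104145
  pop: ids {9, 33, 35} → MIN(duration * plays)=894240
  rock: ids {2, 6, 19, 23, 26} → MIN(duration * plays)=111264

blues | 2211678 ; metal | 104145 ; pop | 894240 ; rock | 111264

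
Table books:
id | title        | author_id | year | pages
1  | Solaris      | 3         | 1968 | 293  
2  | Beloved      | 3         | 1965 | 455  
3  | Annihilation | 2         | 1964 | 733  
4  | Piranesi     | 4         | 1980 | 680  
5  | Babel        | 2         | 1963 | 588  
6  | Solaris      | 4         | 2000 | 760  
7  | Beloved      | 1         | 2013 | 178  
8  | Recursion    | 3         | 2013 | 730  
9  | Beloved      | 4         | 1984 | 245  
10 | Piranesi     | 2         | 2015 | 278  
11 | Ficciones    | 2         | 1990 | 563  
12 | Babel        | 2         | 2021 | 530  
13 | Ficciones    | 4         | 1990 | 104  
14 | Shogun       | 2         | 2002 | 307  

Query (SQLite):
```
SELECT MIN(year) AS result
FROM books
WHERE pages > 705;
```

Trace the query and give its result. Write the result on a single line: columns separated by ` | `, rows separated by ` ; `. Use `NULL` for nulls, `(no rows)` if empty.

1964

Rows where pages > 705 → year values: [1964, 2000, 2013].
MIN of non-NULL values = 1964.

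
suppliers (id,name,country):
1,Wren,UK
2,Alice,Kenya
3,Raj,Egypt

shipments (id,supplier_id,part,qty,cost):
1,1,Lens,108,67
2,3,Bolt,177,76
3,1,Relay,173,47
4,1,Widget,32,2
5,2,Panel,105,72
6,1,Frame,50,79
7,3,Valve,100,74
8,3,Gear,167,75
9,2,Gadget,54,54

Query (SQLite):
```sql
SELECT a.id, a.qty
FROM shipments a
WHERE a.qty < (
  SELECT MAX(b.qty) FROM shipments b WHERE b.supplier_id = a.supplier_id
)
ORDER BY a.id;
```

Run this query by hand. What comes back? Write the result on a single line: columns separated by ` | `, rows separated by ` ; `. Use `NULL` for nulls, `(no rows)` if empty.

1 | 108 ; 4 | 32 ; 6 | 50 ; 7 | 100 ; 8 | 167 ; 9 | 54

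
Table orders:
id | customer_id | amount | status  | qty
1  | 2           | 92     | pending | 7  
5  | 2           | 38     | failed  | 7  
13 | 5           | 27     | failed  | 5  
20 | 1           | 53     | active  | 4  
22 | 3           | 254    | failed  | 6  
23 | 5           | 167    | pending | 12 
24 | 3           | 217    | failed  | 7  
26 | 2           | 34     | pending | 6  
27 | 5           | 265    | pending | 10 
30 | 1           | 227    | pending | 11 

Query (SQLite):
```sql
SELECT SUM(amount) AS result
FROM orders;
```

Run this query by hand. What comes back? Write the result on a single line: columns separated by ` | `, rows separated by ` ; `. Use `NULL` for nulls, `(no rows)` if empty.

1374

All amount values: [92, 38, 27, 53, 254, 167, 217, 34, 265, 227].
SUM of non-NULL values = 1374.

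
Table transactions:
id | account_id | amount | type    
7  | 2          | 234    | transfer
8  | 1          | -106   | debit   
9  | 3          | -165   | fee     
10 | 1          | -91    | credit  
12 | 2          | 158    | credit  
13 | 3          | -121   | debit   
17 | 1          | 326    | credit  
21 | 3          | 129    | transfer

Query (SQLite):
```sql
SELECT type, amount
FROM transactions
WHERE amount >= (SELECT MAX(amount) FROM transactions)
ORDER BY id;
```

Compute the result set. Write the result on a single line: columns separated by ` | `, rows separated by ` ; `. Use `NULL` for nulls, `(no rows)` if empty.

credit | 326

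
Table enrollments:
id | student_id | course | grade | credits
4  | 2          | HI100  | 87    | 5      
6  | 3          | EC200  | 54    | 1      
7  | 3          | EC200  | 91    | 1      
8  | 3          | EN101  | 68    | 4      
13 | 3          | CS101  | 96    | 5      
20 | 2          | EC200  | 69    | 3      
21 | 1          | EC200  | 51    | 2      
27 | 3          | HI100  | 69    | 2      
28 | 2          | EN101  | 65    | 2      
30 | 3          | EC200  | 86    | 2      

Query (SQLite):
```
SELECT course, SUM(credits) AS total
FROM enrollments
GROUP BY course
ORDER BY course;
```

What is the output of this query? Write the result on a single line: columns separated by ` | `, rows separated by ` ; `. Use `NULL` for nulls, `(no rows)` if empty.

CS101 | 5 ; EC200 | 9 ; EN101 | 6 ; HI100 | 7

Partition enrollments by course; compute SUM(credits) within each group.
  CS101: ids {13} → SUM(credits)=5
  EC200: ids {6, 7, 20, 21, 30} → SUM(credits)=9
  EN101: ids {8, 28} → SUM(credits)=6
  HI100: ids {4, 27} → SUM(credits)=7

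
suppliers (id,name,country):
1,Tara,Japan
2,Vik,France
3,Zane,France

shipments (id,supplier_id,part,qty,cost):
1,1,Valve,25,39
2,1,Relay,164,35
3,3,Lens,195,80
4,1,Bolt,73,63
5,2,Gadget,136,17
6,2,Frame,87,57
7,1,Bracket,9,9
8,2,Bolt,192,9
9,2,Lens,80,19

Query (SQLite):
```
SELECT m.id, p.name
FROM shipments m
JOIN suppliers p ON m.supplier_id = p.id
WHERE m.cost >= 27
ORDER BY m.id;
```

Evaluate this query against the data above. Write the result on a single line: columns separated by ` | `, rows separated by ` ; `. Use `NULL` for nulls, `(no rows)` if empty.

Each shipments row matches the suppliers row where supplier_id = suppliers.id.
Then keep rows with m.cost >= 27.

1 | Tara ; 2 | Tara ; 3 | Zane ; 4 | Tara ; 6 | Vik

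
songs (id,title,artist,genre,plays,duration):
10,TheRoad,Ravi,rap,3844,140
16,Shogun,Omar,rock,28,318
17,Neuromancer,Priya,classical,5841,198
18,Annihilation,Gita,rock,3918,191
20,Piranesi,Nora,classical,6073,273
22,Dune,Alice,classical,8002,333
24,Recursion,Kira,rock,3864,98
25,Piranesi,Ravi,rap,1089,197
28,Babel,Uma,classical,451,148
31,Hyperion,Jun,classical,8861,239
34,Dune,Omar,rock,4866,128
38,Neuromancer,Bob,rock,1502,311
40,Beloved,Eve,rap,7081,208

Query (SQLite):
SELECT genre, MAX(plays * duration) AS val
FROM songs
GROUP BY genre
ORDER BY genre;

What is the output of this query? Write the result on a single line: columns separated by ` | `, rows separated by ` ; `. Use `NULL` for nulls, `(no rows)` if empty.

For each row compute plays * duration.
Group by genre; take MAX of the expression per group.
  classical: ids {17, 20, 22, 28, 31} → MAX(plays * duration)=2664666
  rap: ids {10, 25, 40} → MAX(plays * duration)=1472848
  rock: ids {16, 18, 24, 34, 38} → MAX(plays * duration)=748338

classical | 2664666 ; rap | 1472848 ; rock | 748338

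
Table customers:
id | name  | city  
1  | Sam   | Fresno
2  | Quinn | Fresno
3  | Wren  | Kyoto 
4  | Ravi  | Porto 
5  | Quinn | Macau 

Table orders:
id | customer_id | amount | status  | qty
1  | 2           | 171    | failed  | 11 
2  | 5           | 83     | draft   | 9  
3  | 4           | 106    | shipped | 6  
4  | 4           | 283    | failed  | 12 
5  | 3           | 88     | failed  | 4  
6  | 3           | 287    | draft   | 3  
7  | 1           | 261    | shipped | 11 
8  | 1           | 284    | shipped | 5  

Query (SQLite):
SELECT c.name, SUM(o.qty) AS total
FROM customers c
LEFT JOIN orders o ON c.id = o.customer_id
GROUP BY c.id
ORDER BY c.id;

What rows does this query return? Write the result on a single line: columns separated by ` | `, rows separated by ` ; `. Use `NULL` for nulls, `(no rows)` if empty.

Sam | 16 ; Quinn | 11 ; Wren | 7 ; Ravi | 18 ; Quinn | 9

LEFT JOIN keeps every customers row; unmatched ones get NULL for orders columns.
Group by customers.id and compute SUM(o.qty). SUM over an all-NULL group is NULL.
  1: ids {7, 8} → SUM(o.qty)=16
  2: ids {1} → SUM(o.qty)=11
  3: ids {5, 6} → SUM(o.qty)=7
  4: ids {3, 4} → SUM(o.qty)=18
  5: ids {2} → SUM(o.qty)=9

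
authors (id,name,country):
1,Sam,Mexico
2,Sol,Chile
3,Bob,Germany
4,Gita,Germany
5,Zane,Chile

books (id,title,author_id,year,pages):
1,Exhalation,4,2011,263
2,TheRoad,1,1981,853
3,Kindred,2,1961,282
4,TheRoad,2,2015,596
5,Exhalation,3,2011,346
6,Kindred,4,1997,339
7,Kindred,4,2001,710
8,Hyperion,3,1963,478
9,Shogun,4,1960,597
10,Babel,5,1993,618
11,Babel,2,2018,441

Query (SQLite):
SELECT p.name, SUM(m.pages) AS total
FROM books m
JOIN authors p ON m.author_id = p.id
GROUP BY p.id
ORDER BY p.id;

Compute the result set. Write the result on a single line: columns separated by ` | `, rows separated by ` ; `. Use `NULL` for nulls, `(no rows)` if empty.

Join each books row to its authors via author_id.
Group joined rows by authors.id; compute SUM(m.pages) per group.
  1: ids {2} → SUM(m.pages)=853
  2: ids {3, 4, 11} → SUM(m.pages)=1319
  3: ids {5, 8} → SUM(m.pages)=824
  4: ids {1, 6, 7, 9} → SUM(m.pages)=1909
  5: ids {10} → SUM(m.pages)=618

Sam | 853 ; Sol | 1319 ; Bob | 824 ; Gita | 1909 ; Zane | 618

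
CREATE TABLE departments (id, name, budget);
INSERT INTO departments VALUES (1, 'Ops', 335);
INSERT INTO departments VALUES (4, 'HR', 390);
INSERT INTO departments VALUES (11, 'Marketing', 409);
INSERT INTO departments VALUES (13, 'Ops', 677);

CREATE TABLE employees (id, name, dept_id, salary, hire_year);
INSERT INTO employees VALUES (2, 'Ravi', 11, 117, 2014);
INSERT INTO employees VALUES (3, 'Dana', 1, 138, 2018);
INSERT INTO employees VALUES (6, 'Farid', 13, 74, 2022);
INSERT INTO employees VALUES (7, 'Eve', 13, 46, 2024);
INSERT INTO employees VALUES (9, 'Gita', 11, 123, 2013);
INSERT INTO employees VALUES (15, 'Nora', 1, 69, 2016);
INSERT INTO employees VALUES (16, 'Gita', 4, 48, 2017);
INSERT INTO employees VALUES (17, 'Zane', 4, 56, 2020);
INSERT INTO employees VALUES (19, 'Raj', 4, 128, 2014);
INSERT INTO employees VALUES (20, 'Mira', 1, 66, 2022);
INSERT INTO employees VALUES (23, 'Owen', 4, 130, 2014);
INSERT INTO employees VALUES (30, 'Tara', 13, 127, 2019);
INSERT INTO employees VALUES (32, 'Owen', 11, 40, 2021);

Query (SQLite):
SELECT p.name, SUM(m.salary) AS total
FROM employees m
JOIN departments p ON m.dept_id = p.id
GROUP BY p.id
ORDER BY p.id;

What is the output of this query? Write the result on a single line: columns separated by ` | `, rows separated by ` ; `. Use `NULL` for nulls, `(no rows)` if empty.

Ops | 273 ; HR | 362 ; Marketing | 280 ; Ops | 247

Join each employees row to its departments via dept_id.
Group joined rows by departments.id; compute SUM(m.salary) per group.
  1: ids {3, 15, 20} → SUM(m.salary)=273
  4: ids {16, 17, 19, 23} → SUM(m.salary)=362
  11: ids {2, 9, 32} → SUM(m.salary)=280
  13: ids {6, 7, 30} → SUM(m.salary)=247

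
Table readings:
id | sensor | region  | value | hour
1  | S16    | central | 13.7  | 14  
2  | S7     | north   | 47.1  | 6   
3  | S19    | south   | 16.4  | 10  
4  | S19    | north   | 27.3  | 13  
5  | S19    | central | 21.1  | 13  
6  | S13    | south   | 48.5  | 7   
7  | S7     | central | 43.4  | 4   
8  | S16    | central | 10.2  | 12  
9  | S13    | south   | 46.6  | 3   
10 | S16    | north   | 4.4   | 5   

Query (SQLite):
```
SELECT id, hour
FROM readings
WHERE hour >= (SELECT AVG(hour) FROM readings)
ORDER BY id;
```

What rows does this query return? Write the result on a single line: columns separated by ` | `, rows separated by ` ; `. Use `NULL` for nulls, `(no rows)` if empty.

Scalar subquery: AVG(hour) over all readings rows = 8.7.
Keep rows where hour >= that value.

1 | 14 ; 3 | 10 ; 4 | 13 ; 5 | 13 ; 8 | 12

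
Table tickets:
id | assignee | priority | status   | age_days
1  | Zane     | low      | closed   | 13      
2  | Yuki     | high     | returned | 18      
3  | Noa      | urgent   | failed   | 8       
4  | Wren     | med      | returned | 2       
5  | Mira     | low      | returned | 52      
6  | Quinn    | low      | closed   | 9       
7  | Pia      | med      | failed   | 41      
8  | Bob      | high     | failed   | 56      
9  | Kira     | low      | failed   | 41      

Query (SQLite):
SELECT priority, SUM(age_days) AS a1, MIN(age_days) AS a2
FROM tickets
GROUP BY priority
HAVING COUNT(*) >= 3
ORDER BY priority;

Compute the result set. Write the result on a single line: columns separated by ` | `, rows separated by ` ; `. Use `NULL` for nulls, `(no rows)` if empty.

low | 115 | 9

Group tickets by priority.
Per group compute: SUM(age_days), MIN(age_days).
HAVING: drop groups with fewer than 3 rows.
  high: ids {2, 8} → SUM(age_days)=74, MIN(age_days)=18
  low: ids {1, 5, 6, 9} → SUM(age_days)=115, MIN(age_days)=9
  med: ids {4, 7} → SUM(age_days)=43, MIN(age_days)=2
  urgent: ids {3} → SUM(age_days)=8, MIN(age_days)=8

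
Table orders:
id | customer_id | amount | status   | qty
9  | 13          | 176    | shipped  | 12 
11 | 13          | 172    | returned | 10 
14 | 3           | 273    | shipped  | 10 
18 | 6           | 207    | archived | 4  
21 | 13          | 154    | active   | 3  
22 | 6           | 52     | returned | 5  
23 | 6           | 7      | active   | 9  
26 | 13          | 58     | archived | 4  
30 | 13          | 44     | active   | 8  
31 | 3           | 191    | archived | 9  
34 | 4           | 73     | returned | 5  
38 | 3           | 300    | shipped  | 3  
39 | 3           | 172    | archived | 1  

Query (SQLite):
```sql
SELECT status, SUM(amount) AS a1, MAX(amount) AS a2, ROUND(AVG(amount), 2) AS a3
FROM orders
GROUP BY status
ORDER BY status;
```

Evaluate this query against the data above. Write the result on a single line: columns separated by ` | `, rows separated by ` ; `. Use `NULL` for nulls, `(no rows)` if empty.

active | 205 | 154 | 68.33 ; archived | 628 | 207 | 157 ; returned | 297 | 172 | 99 ; shipped | 749 | 300 | 249.67

Group orders by status.
Per group compute: SUM(amount), MAX(amount), ROUND(AVG(amount), 2).
  active: ids {21, 23, 30} → SUM(amount)=205, MAX(amount)=154, ROUND(AVG(amount), 2)=68.33
  archived: ids {18, 26, 31, 39} → SUM(amount)=628, MAX(amount)=207, ROUND(AVG(amount), 2)=157
  returned: ids {11, 22, 34} → SUM(amount)=297, MAX(amount)=172, ROUND(AVG(amount), 2)=99
  shipped: ids {9, 14, 38} → SUM(amount)=749, MAX(amount)=300, ROUND(AVG(amount), 2)=249.67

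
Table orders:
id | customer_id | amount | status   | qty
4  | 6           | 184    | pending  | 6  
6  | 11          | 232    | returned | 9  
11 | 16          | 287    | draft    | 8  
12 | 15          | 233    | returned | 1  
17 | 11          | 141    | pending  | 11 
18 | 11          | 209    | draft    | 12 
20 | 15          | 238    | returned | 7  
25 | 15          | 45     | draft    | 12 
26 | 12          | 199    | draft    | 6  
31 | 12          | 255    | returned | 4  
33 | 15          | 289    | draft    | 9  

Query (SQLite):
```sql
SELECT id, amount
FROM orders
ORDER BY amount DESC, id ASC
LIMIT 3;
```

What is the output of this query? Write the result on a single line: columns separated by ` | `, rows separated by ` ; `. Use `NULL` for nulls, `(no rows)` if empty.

Sort by amount desc, tiebreak id asc: (289, id=33), (287, id=11), (255, id=31), (238, id=20), (233, id=12), (232, id=6) …. Take first 3.

33 | 289 ; 11 | 287 ; 31 | 255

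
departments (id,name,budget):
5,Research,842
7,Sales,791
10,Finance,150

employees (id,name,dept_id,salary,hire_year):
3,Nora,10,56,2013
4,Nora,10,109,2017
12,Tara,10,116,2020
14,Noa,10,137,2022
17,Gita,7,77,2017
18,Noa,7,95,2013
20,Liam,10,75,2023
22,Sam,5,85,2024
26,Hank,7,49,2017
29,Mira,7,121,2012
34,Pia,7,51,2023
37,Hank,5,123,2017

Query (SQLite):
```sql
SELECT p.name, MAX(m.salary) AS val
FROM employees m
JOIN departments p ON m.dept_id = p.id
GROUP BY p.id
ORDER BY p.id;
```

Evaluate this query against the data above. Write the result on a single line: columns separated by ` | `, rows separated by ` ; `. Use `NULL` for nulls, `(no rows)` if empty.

Join each employees row to its departments via dept_id.
Group joined rows by departments.id; compute MAX(m.salary) per group.
  5: ids {22, 37} → MAX(m.salary)=123
  7: ids {17, 18, 26, 29, 34} → MAX(m.salary)=121
  10: ids {3, 4, 12, 14, 20} → MAX(m.salary)=137

Research | 123 ; Sales | 121 ; Finance | 137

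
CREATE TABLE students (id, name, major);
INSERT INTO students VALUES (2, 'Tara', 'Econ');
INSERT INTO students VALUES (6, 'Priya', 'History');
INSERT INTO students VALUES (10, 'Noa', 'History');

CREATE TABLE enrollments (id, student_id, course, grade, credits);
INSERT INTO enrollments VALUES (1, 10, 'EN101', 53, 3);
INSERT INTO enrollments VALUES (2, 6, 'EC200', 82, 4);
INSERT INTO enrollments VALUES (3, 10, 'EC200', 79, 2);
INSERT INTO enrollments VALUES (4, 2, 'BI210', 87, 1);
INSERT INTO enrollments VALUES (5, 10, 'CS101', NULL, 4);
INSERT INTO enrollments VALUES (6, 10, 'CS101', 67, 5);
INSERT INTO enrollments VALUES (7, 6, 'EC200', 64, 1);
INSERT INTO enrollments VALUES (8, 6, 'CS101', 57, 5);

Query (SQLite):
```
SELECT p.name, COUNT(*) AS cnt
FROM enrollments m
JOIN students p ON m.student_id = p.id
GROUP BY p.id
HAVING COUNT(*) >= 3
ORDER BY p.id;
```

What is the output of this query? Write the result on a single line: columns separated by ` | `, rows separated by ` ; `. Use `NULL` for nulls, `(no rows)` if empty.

Priya | 3 ; Noa | 4

Join each enrollments row to its students via student_id.
Group joined rows by students.id; compute COUNT(*) per group.
HAVING: keep groups with count ≥ 3.
  2: ids {4} → COUNT(*)=1
  6: ids {2, 7, 8} → COUNT(*)=3
  10: ids {1, 3, 5, 6} → COUNT(*)=4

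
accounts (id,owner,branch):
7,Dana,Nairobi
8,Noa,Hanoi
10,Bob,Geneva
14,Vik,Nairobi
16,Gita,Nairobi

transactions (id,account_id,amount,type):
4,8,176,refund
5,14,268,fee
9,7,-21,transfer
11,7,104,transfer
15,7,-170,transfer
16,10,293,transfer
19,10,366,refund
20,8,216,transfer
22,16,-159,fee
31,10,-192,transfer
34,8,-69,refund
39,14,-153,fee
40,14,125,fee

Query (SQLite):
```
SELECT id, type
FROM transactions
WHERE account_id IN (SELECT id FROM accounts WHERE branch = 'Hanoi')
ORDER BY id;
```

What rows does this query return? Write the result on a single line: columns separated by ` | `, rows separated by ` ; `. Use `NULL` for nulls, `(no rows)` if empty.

Inner query: accounts.id where branch = 'Hanoi'.
Outer: keep transactions rows whose account_id is in that set.
Inner query → {8}

4 | refund ; 20 | transfer ; 34 | refund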